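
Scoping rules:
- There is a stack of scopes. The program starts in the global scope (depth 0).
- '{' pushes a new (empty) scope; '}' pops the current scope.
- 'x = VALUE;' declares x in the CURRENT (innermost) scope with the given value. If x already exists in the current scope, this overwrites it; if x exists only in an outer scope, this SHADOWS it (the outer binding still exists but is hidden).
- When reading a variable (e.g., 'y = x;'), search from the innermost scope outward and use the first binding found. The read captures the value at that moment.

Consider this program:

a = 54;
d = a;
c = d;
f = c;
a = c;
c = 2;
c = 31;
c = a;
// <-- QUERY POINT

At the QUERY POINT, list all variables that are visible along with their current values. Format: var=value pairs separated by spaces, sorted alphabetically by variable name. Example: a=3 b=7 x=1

Step 1: declare a=54 at depth 0
Step 2: declare d=(read a)=54 at depth 0
Step 3: declare c=(read d)=54 at depth 0
Step 4: declare f=(read c)=54 at depth 0
Step 5: declare a=(read c)=54 at depth 0
Step 6: declare c=2 at depth 0
Step 7: declare c=31 at depth 0
Step 8: declare c=(read a)=54 at depth 0
Visible at query point: a=54 c=54 d=54 f=54

Answer: a=54 c=54 d=54 f=54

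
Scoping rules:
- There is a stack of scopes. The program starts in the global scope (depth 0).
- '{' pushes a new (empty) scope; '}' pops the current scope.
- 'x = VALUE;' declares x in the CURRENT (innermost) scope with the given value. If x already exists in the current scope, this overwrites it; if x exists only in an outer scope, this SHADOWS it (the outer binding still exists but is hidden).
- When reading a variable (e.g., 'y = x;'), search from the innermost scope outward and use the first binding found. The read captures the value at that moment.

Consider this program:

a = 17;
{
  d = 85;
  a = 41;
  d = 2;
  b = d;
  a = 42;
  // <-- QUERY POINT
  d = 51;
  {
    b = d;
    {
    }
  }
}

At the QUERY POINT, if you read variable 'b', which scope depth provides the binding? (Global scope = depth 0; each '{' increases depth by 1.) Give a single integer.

Step 1: declare a=17 at depth 0
Step 2: enter scope (depth=1)
Step 3: declare d=85 at depth 1
Step 4: declare a=41 at depth 1
Step 5: declare d=2 at depth 1
Step 6: declare b=(read d)=2 at depth 1
Step 7: declare a=42 at depth 1
Visible at query point: a=42 b=2 d=2

Answer: 1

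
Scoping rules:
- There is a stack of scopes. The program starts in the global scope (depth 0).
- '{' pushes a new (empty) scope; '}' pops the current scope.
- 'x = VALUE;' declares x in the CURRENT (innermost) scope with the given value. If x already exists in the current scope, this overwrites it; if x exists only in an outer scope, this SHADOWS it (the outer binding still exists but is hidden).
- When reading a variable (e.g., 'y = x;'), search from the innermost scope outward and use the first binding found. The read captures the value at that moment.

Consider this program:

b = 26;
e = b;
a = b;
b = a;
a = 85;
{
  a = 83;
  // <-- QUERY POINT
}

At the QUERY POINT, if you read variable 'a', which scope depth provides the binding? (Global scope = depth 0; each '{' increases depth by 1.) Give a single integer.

Step 1: declare b=26 at depth 0
Step 2: declare e=(read b)=26 at depth 0
Step 3: declare a=(read b)=26 at depth 0
Step 4: declare b=(read a)=26 at depth 0
Step 5: declare a=85 at depth 0
Step 6: enter scope (depth=1)
Step 7: declare a=83 at depth 1
Visible at query point: a=83 b=26 e=26

Answer: 1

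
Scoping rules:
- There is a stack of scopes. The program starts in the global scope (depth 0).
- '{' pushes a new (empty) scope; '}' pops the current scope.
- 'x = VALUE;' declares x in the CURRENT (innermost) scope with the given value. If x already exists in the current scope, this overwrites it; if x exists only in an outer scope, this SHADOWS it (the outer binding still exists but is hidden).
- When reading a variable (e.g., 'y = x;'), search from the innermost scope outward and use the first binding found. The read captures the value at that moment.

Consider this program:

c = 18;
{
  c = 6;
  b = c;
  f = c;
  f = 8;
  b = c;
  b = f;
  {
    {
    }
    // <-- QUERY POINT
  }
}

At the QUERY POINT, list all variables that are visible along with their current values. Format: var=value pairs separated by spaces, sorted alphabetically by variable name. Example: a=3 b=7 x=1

Step 1: declare c=18 at depth 0
Step 2: enter scope (depth=1)
Step 3: declare c=6 at depth 1
Step 4: declare b=(read c)=6 at depth 1
Step 5: declare f=(read c)=6 at depth 1
Step 6: declare f=8 at depth 1
Step 7: declare b=(read c)=6 at depth 1
Step 8: declare b=(read f)=8 at depth 1
Step 9: enter scope (depth=2)
Step 10: enter scope (depth=3)
Step 11: exit scope (depth=2)
Visible at query point: b=8 c=6 f=8

Answer: b=8 c=6 f=8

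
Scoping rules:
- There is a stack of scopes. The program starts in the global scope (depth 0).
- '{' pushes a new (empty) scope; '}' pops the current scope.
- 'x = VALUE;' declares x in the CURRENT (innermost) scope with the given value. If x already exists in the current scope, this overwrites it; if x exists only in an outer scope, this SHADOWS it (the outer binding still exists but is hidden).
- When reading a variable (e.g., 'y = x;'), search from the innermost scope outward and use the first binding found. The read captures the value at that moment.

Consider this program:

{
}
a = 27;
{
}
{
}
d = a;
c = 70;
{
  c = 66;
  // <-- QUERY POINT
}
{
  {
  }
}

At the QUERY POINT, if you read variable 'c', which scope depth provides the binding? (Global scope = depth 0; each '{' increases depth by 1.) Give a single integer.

Answer: 1

Derivation:
Step 1: enter scope (depth=1)
Step 2: exit scope (depth=0)
Step 3: declare a=27 at depth 0
Step 4: enter scope (depth=1)
Step 5: exit scope (depth=0)
Step 6: enter scope (depth=1)
Step 7: exit scope (depth=0)
Step 8: declare d=(read a)=27 at depth 0
Step 9: declare c=70 at depth 0
Step 10: enter scope (depth=1)
Step 11: declare c=66 at depth 1
Visible at query point: a=27 c=66 d=27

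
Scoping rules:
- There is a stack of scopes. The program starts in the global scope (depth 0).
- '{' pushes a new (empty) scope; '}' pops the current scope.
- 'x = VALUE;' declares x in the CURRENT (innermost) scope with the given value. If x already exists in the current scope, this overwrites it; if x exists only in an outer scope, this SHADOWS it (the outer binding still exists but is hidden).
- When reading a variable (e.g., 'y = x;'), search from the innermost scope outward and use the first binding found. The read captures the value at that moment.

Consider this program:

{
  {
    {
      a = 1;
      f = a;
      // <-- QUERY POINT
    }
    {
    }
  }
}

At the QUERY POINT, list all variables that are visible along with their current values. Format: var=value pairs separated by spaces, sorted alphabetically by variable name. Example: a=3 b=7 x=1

Step 1: enter scope (depth=1)
Step 2: enter scope (depth=2)
Step 3: enter scope (depth=3)
Step 4: declare a=1 at depth 3
Step 5: declare f=(read a)=1 at depth 3
Visible at query point: a=1 f=1

Answer: a=1 f=1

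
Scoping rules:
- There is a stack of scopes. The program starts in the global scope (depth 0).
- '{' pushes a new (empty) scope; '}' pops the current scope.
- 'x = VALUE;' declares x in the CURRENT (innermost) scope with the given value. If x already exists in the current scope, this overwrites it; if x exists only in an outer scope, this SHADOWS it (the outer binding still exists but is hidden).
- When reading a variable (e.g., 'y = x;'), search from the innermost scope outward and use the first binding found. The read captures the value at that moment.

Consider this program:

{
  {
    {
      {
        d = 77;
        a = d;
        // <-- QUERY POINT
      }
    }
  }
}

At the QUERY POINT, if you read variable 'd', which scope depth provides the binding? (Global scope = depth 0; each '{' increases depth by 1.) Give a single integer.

Step 1: enter scope (depth=1)
Step 2: enter scope (depth=2)
Step 3: enter scope (depth=3)
Step 4: enter scope (depth=4)
Step 5: declare d=77 at depth 4
Step 6: declare a=(read d)=77 at depth 4
Visible at query point: a=77 d=77

Answer: 4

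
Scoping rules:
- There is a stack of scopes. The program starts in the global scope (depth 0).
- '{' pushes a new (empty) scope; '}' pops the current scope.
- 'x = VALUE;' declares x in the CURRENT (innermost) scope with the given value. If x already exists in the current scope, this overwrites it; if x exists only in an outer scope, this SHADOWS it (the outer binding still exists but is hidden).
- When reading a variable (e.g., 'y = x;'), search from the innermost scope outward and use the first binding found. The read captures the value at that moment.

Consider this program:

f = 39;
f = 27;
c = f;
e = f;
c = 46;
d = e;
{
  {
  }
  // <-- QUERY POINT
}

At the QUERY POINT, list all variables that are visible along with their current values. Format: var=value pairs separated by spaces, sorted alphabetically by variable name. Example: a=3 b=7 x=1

Step 1: declare f=39 at depth 0
Step 2: declare f=27 at depth 0
Step 3: declare c=(read f)=27 at depth 0
Step 4: declare e=(read f)=27 at depth 0
Step 5: declare c=46 at depth 0
Step 6: declare d=(read e)=27 at depth 0
Step 7: enter scope (depth=1)
Step 8: enter scope (depth=2)
Step 9: exit scope (depth=1)
Visible at query point: c=46 d=27 e=27 f=27

Answer: c=46 d=27 e=27 f=27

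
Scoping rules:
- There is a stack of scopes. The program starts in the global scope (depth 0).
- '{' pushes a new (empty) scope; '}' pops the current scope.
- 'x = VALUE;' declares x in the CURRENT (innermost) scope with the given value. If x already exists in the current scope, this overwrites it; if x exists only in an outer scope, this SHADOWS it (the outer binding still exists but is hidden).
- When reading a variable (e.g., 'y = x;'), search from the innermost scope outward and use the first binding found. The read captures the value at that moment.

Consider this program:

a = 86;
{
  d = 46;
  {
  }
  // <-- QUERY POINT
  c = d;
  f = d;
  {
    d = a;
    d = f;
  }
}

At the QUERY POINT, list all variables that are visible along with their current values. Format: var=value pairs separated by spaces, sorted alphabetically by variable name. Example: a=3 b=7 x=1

Step 1: declare a=86 at depth 0
Step 2: enter scope (depth=1)
Step 3: declare d=46 at depth 1
Step 4: enter scope (depth=2)
Step 5: exit scope (depth=1)
Visible at query point: a=86 d=46

Answer: a=86 d=46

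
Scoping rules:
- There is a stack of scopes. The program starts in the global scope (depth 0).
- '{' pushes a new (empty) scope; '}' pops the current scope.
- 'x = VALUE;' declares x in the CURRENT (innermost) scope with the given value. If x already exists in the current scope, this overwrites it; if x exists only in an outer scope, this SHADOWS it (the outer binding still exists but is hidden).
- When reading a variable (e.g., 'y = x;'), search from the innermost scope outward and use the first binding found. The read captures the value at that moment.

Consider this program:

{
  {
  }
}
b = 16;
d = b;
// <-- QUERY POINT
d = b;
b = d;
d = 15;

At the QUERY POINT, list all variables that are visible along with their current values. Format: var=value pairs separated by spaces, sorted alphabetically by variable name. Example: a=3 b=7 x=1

Answer: b=16 d=16

Derivation:
Step 1: enter scope (depth=1)
Step 2: enter scope (depth=2)
Step 3: exit scope (depth=1)
Step 4: exit scope (depth=0)
Step 5: declare b=16 at depth 0
Step 6: declare d=(read b)=16 at depth 0
Visible at query point: b=16 d=16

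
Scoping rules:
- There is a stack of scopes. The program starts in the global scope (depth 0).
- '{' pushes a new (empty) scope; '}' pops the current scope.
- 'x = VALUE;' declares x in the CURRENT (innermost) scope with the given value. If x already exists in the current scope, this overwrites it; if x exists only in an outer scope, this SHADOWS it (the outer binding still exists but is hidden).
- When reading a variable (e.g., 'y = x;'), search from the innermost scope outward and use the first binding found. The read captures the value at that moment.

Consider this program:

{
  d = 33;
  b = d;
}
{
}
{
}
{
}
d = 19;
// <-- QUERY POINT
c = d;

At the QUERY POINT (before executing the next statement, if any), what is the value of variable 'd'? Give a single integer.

Answer: 19

Derivation:
Step 1: enter scope (depth=1)
Step 2: declare d=33 at depth 1
Step 3: declare b=(read d)=33 at depth 1
Step 4: exit scope (depth=0)
Step 5: enter scope (depth=1)
Step 6: exit scope (depth=0)
Step 7: enter scope (depth=1)
Step 8: exit scope (depth=0)
Step 9: enter scope (depth=1)
Step 10: exit scope (depth=0)
Step 11: declare d=19 at depth 0
Visible at query point: d=19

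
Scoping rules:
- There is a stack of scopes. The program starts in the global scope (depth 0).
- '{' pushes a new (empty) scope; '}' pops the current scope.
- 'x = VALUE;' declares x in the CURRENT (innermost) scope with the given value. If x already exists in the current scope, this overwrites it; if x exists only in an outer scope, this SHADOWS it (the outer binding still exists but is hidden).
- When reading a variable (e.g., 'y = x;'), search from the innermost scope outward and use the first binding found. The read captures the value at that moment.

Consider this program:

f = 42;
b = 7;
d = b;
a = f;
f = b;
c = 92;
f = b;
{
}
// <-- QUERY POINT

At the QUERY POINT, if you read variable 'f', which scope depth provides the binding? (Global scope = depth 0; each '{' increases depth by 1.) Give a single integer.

Answer: 0

Derivation:
Step 1: declare f=42 at depth 0
Step 2: declare b=7 at depth 0
Step 3: declare d=(read b)=7 at depth 0
Step 4: declare a=(read f)=42 at depth 0
Step 5: declare f=(read b)=7 at depth 0
Step 6: declare c=92 at depth 0
Step 7: declare f=(read b)=7 at depth 0
Step 8: enter scope (depth=1)
Step 9: exit scope (depth=0)
Visible at query point: a=42 b=7 c=92 d=7 f=7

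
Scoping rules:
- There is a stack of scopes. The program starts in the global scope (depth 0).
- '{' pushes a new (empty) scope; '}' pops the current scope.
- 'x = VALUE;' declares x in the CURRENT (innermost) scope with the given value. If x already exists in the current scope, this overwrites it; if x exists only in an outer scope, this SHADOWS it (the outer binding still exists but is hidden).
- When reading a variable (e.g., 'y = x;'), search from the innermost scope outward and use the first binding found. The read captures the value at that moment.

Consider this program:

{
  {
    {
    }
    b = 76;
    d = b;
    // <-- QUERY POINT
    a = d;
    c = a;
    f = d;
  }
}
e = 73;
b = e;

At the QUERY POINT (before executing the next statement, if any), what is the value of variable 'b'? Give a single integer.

Answer: 76

Derivation:
Step 1: enter scope (depth=1)
Step 2: enter scope (depth=2)
Step 3: enter scope (depth=3)
Step 4: exit scope (depth=2)
Step 5: declare b=76 at depth 2
Step 6: declare d=(read b)=76 at depth 2
Visible at query point: b=76 d=76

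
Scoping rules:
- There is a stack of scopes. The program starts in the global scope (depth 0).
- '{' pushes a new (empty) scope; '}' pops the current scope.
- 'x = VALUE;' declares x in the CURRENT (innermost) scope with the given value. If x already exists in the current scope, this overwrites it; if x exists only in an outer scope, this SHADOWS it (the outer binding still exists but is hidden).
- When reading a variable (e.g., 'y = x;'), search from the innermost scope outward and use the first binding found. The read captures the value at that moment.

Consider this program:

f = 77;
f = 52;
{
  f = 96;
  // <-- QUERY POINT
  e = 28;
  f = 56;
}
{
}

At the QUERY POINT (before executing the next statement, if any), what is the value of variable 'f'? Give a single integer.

Step 1: declare f=77 at depth 0
Step 2: declare f=52 at depth 0
Step 3: enter scope (depth=1)
Step 4: declare f=96 at depth 1
Visible at query point: f=96

Answer: 96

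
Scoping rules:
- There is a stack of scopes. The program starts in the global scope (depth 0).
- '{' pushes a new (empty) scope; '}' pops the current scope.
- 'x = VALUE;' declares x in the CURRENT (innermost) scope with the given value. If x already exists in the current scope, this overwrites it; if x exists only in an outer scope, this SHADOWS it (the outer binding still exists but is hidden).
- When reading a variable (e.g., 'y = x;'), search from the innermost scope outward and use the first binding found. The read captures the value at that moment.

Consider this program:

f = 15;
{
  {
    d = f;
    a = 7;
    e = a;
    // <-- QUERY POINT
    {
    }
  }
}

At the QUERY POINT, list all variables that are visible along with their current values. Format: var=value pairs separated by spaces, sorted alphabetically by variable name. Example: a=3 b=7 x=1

Step 1: declare f=15 at depth 0
Step 2: enter scope (depth=1)
Step 3: enter scope (depth=2)
Step 4: declare d=(read f)=15 at depth 2
Step 5: declare a=7 at depth 2
Step 6: declare e=(read a)=7 at depth 2
Visible at query point: a=7 d=15 e=7 f=15

Answer: a=7 d=15 e=7 f=15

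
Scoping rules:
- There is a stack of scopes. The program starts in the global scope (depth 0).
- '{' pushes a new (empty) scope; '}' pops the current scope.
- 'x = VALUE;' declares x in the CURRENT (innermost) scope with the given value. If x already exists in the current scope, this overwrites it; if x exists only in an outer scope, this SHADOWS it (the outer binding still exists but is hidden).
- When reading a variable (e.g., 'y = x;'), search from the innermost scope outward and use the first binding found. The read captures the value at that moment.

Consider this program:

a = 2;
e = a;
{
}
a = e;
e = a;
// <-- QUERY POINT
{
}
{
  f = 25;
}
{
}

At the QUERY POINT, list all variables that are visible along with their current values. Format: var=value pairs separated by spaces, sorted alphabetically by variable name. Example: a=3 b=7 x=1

Answer: a=2 e=2

Derivation:
Step 1: declare a=2 at depth 0
Step 2: declare e=(read a)=2 at depth 0
Step 3: enter scope (depth=1)
Step 4: exit scope (depth=0)
Step 5: declare a=(read e)=2 at depth 0
Step 6: declare e=(read a)=2 at depth 0
Visible at query point: a=2 e=2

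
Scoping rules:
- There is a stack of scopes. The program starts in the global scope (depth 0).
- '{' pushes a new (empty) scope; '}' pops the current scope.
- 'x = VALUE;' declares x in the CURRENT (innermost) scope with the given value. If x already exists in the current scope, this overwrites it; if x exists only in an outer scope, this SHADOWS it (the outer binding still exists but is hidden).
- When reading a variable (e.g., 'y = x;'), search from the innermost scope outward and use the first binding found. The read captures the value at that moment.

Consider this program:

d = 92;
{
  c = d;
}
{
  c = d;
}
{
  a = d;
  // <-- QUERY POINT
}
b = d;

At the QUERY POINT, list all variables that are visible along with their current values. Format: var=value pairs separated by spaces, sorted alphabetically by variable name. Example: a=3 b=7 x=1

Step 1: declare d=92 at depth 0
Step 2: enter scope (depth=1)
Step 3: declare c=(read d)=92 at depth 1
Step 4: exit scope (depth=0)
Step 5: enter scope (depth=1)
Step 6: declare c=(read d)=92 at depth 1
Step 7: exit scope (depth=0)
Step 8: enter scope (depth=1)
Step 9: declare a=(read d)=92 at depth 1
Visible at query point: a=92 d=92

Answer: a=92 d=92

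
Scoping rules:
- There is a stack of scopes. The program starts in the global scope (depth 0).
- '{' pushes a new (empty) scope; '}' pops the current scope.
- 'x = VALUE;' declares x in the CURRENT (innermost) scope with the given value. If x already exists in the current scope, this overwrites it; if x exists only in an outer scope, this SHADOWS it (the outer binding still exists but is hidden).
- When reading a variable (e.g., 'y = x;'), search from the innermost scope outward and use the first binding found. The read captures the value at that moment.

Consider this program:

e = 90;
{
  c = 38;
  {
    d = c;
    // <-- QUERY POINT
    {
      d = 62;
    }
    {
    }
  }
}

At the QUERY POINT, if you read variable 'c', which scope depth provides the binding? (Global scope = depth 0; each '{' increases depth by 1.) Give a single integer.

Answer: 1

Derivation:
Step 1: declare e=90 at depth 0
Step 2: enter scope (depth=1)
Step 3: declare c=38 at depth 1
Step 4: enter scope (depth=2)
Step 5: declare d=(read c)=38 at depth 2
Visible at query point: c=38 d=38 e=90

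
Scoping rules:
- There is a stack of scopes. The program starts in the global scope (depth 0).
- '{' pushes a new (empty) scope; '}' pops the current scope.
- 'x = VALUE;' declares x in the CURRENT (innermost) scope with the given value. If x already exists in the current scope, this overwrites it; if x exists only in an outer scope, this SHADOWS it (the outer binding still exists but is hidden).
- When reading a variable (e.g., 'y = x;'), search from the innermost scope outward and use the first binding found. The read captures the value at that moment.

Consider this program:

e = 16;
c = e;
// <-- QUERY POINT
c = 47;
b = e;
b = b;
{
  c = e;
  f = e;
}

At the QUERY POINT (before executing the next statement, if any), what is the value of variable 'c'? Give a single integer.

Answer: 16

Derivation:
Step 1: declare e=16 at depth 0
Step 2: declare c=(read e)=16 at depth 0
Visible at query point: c=16 e=16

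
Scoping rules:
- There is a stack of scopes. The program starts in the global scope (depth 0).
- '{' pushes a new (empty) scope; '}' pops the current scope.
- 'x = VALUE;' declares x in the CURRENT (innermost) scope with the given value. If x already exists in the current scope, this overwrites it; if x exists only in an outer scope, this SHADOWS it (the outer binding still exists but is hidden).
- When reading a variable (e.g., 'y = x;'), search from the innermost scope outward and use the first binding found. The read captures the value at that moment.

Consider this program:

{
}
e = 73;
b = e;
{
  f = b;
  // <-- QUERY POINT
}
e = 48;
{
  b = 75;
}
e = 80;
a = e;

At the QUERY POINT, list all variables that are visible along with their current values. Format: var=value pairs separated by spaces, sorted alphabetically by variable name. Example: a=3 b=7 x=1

Answer: b=73 e=73 f=73

Derivation:
Step 1: enter scope (depth=1)
Step 2: exit scope (depth=0)
Step 3: declare e=73 at depth 0
Step 4: declare b=(read e)=73 at depth 0
Step 5: enter scope (depth=1)
Step 6: declare f=(read b)=73 at depth 1
Visible at query point: b=73 e=73 f=73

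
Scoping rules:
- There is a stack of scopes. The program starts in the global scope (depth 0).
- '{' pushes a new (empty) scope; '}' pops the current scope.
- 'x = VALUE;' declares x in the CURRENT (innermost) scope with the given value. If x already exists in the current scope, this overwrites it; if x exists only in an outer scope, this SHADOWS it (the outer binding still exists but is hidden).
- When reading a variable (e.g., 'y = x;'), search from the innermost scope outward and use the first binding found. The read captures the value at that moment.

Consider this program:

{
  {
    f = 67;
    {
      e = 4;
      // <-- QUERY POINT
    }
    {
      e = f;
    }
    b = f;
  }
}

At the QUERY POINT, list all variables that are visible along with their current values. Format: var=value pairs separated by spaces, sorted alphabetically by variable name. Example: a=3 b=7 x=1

Step 1: enter scope (depth=1)
Step 2: enter scope (depth=2)
Step 3: declare f=67 at depth 2
Step 4: enter scope (depth=3)
Step 5: declare e=4 at depth 3
Visible at query point: e=4 f=67

Answer: e=4 f=67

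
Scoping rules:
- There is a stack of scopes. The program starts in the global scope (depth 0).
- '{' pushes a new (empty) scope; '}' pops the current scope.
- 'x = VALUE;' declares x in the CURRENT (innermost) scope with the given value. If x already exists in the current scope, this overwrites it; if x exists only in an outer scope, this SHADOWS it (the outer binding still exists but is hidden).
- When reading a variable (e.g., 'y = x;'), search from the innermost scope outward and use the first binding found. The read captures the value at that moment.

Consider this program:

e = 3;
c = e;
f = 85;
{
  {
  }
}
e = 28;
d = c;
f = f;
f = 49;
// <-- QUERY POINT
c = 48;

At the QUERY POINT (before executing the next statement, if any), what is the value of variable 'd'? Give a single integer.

Step 1: declare e=3 at depth 0
Step 2: declare c=(read e)=3 at depth 0
Step 3: declare f=85 at depth 0
Step 4: enter scope (depth=1)
Step 5: enter scope (depth=2)
Step 6: exit scope (depth=1)
Step 7: exit scope (depth=0)
Step 8: declare e=28 at depth 0
Step 9: declare d=(read c)=3 at depth 0
Step 10: declare f=(read f)=85 at depth 0
Step 11: declare f=49 at depth 0
Visible at query point: c=3 d=3 e=28 f=49

Answer: 3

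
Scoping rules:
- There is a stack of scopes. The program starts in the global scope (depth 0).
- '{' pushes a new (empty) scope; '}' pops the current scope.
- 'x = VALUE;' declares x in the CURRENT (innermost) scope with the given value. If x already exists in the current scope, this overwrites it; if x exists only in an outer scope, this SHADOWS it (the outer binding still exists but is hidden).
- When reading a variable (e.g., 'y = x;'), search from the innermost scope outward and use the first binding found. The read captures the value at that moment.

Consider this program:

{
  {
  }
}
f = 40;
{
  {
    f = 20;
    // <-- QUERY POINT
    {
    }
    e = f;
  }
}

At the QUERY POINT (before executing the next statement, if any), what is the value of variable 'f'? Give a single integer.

Step 1: enter scope (depth=1)
Step 2: enter scope (depth=2)
Step 3: exit scope (depth=1)
Step 4: exit scope (depth=0)
Step 5: declare f=40 at depth 0
Step 6: enter scope (depth=1)
Step 7: enter scope (depth=2)
Step 8: declare f=20 at depth 2
Visible at query point: f=20

Answer: 20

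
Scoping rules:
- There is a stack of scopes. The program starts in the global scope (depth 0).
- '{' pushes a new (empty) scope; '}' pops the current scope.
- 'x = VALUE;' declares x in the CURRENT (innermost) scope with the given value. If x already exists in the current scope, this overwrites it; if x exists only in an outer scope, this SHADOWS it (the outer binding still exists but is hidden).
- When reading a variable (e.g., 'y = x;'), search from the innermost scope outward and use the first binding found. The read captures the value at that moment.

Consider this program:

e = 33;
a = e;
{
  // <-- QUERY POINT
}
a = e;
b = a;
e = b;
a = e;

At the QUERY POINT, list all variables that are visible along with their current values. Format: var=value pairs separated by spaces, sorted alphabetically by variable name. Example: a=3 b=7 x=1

Step 1: declare e=33 at depth 0
Step 2: declare a=(read e)=33 at depth 0
Step 3: enter scope (depth=1)
Visible at query point: a=33 e=33

Answer: a=33 e=33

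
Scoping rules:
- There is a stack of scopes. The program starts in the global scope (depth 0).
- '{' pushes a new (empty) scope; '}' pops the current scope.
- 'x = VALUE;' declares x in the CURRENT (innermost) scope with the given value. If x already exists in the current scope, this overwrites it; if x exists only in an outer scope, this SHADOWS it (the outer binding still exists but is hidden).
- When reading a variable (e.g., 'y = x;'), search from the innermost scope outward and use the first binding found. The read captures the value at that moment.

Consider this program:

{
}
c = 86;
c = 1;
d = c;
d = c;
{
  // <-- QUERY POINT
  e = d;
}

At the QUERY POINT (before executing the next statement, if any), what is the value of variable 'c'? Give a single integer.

Step 1: enter scope (depth=1)
Step 2: exit scope (depth=0)
Step 3: declare c=86 at depth 0
Step 4: declare c=1 at depth 0
Step 5: declare d=(read c)=1 at depth 0
Step 6: declare d=(read c)=1 at depth 0
Step 7: enter scope (depth=1)
Visible at query point: c=1 d=1

Answer: 1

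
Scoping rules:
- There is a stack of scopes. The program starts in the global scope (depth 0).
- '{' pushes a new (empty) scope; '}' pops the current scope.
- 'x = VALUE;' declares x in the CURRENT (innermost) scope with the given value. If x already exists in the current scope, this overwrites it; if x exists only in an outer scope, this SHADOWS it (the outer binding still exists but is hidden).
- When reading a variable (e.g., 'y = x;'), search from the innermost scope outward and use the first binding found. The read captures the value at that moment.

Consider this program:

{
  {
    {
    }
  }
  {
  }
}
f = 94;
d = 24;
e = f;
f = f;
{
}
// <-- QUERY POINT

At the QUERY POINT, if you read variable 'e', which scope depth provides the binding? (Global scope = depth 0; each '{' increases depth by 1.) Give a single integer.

Step 1: enter scope (depth=1)
Step 2: enter scope (depth=2)
Step 3: enter scope (depth=3)
Step 4: exit scope (depth=2)
Step 5: exit scope (depth=1)
Step 6: enter scope (depth=2)
Step 7: exit scope (depth=1)
Step 8: exit scope (depth=0)
Step 9: declare f=94 at depth 0
Step 10: declare d=24 at depth 0
Step 11: declare e=(read f)=94 at depth 0
Step 12: declare f=(read f)=94 at depth 0
Step 13: enter scope (depth=1)
Step 14: exit scope (depth=0)
Visible at query point: d=24 e=94 f=94

Answer: 0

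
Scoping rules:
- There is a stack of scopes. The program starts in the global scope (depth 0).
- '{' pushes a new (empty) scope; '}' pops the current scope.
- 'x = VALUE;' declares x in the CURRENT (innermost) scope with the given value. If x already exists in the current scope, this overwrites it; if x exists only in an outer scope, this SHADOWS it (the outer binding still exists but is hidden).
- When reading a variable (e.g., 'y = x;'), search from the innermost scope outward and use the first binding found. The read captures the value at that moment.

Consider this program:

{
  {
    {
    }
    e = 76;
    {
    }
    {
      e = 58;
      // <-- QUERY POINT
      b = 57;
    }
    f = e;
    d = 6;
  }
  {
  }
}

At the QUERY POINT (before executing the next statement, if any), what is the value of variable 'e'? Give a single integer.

Answer: 58

Derivation:
Step 1: enter scope (depth=1)
Step 2: enter scope (depth=2)
Step 3: enter scope (depth=3)
Step 4: exit scope (depth=2)
Step 5: declare e=76 at depth 2
Step 6: enter scope (depth=3)
Step 7: exit scope (depth=2)
Step 8: enter scope (depth=3)
Step 9: declare e=58 at depth 3
Visible at query point: e=58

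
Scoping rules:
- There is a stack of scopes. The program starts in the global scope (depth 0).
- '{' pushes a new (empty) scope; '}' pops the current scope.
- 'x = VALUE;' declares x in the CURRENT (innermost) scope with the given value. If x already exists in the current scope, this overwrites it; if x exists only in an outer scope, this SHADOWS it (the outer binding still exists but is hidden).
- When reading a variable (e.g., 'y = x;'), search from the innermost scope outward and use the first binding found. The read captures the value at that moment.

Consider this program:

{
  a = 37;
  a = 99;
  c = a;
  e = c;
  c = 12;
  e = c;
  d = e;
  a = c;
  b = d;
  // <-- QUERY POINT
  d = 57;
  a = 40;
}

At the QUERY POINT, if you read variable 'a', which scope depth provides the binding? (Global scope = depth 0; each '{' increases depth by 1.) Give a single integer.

Step 1: enter scope (depth=1)
Step 2: declare a=37 at depth 1
Step 3: declare a=99 at depth 1
Step 4: declare c=(read a)=99 at depth 1
Step 5: declare e=(read c)=99 at depth 1
Step 6: declare c=12 at depth 1
Step 7: declare e=(read c)=12 at depth 1
Step 8: declare d=(read e)=12 at depth 1
Step 9: declare a=(read c)=12 at depth 1
Step 10: declare b=(read d)=12 at depth 1
Visible at query point: a=12 b=12 c=12 d=12 e=12

Answer: 1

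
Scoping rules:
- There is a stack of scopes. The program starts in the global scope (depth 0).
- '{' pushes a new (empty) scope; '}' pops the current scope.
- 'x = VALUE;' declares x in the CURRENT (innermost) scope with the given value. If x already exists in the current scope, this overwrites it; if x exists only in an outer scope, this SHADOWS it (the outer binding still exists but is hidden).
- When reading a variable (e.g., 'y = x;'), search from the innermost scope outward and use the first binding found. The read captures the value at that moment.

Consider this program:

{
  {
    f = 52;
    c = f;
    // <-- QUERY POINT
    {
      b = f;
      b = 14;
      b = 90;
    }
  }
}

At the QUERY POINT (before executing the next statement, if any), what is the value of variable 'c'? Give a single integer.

Answer: 52

Derivation:
Step 1: enter scope (depth=1)
Step 2: enter scope (depth=2)
Step 3: declare f=52 at depth 2
Step 4: declare c=(read f)=52 at depth 2
Visible at query point: c=52 f=52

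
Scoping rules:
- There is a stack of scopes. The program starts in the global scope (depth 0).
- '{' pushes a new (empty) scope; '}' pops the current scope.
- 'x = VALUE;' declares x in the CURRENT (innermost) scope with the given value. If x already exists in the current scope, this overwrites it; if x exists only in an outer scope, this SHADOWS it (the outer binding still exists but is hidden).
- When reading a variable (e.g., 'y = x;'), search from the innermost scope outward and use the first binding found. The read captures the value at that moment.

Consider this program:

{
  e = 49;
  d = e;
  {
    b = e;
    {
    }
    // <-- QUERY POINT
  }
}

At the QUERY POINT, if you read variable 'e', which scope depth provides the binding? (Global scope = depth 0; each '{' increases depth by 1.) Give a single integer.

Step 1: enter scope (depth=1)
Step 2: declare e=49 at depth 1
Step 3: declare d=(read e)=49 at depth 1
Step 4: enter scope (depth=2)
Step 5: declare b=(read e)=49 at depth 2
Step 6: enter scope (depth=3)
Step 7: exit scope (depth=2)
Visible at query point: b=49 d=49 e=49

Answer: 1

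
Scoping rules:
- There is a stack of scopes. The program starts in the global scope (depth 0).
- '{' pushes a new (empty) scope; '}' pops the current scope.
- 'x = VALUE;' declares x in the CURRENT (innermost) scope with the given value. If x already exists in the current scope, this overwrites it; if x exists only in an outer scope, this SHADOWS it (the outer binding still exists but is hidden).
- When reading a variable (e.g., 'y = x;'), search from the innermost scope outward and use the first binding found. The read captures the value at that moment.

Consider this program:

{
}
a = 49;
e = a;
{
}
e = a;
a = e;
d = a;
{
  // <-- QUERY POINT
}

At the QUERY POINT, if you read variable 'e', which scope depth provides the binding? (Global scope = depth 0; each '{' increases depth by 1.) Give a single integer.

Answer: 0

Derivation:
Step 1: enter scope (depth=1)
Step 2: exit scope (depth=0)
Step 3: declare a=49 at depth 0
Step 4: declare e=(read a)=49 at depth 0
Step 5: enter scope (depth=1)
Step 6: exit scope (depth=0)
Step 7: declare e=(read a)=49 at depth 0
Step 8: declare a=(read e)=49 at depth 0
Step 9: declare d=(read a)=49 at depth 0
Step 10: enter scope (depth=1)
Visible at query point: a=49 d=49 e=49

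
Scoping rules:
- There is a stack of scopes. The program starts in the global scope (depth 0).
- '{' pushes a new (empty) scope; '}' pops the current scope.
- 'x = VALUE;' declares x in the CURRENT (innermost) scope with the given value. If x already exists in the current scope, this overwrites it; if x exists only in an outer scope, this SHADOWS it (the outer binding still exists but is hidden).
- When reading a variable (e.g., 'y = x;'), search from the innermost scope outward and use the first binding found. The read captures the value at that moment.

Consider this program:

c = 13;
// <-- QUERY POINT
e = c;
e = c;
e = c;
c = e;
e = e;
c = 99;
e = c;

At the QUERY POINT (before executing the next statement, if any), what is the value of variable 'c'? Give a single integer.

Answer: 13

Derivation:
Step 1: declare c=13 at depth 0
Visible at query point: c=13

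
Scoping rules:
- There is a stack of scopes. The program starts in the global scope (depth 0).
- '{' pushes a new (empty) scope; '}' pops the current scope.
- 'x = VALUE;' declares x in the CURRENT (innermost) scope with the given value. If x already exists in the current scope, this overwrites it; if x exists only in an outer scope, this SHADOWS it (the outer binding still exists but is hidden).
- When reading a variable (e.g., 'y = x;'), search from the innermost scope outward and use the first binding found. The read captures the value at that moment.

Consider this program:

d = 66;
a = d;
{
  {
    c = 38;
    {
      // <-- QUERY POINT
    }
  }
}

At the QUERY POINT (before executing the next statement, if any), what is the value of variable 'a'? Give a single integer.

Answer: 66

Derivation:
Step 1: declare d=66 at depth 0
Step 2: declare a=(read d)=66 at depth 0
Step 3: enter scope (depth=1)
Step 4: enter scope (depth=2)
Step 5: declare c=38 at depth 2
Step 6: enter scope (depth=3)
Visible at query point: a=66 c=38 d=66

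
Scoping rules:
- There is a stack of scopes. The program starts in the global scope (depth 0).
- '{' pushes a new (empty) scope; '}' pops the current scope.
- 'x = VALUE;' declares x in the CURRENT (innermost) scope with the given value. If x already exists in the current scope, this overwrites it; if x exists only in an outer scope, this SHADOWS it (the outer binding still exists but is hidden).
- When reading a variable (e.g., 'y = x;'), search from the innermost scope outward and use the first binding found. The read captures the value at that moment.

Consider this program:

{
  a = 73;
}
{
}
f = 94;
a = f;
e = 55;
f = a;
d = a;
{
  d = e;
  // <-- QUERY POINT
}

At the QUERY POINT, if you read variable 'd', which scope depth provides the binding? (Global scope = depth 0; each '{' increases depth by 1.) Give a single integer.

Step 1: enter scope (depth=1)
Step 2: declare a=73 at depth 1
Step 3: exit scope (depth=0)
Step 4: enter scope (depth=1)
Step 5: exit scope (depth=0)
Step 6: declare f=94 at depth 0
Step 7: declare a=(read f)=94 at depth 0
Step 8: declare e=55 at depth 0
Step 9: declare f=(read a)=94 at depth 0
Step 10: declare d=(read a)=94 at depth 0
Step 11: enter scope (depth=1)
Step 12: declare d=(read e)=55 at depth 1
Visible at query point: a=94 d=55 e=55 f=94

Answer: 1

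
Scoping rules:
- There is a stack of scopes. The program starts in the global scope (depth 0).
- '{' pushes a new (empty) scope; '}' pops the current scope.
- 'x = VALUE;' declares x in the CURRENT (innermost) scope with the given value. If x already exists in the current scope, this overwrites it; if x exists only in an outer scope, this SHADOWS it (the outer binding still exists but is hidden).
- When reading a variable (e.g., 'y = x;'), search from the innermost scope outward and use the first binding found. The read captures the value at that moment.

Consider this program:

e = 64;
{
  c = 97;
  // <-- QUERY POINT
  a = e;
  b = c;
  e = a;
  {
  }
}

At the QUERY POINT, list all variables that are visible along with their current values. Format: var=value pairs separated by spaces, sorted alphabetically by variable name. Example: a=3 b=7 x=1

Answer: c=97 e=64

Derivation:
Step 1: declare e=64 at depth 0
Step 2: enter scope (depth=1)
Step 3: declare c=97 at depth 1
Visible at query point: c=97 e=64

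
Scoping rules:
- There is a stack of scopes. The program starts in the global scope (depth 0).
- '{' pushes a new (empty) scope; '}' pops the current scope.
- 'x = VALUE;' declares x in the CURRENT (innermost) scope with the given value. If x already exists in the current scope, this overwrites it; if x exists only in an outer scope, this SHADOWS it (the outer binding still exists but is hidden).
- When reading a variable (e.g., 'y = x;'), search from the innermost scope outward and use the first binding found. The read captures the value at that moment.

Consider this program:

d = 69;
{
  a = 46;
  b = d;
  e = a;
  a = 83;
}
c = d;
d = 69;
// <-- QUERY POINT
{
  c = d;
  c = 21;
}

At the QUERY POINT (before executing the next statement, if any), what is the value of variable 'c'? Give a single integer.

Answer: 69

Derivation:
Step 1: declare d=69 at depth 0
Step 2: enter scope (depth=1)
Step 3: declare a=46 at depth 1
Step 4: declare b=(read d)=69 at depth 1
Step 5: declare e=(read a)=46 at depth 1
Step 6: declare a=83 at depth 1
Step 7: exit scope (depth=0)
Step 8: declare c=(read d)=69 at depth 0
Step 9: declare d=69 at depth 0
Visible at query point: c=69 d=69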